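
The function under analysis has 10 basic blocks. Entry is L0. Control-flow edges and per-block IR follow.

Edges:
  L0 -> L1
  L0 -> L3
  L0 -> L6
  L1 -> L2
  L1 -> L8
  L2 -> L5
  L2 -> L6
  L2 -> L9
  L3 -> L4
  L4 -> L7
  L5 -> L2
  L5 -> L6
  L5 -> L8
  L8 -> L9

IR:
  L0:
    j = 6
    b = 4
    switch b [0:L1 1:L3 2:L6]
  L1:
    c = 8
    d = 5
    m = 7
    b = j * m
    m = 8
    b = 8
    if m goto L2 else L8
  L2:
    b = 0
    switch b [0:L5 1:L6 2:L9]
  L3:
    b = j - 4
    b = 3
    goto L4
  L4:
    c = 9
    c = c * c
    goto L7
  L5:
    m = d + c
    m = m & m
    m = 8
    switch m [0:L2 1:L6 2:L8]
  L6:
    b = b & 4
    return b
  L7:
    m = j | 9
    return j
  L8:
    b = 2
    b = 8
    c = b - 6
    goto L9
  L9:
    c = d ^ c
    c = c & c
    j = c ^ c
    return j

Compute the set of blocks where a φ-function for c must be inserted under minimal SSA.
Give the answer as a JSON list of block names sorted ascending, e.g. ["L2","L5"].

idom tree: L1←L0 L2←L1 L3←L0 L4←L3 L5←L2 L6←L0 L7←L4 L8←L1 L9←L1
Dom∩ at merges:
  L2: preds {L1,L5}: {L0,L1} ∩ {L0,L1,L2,L5} = {L0,L1}; idom=L1
  L6: preds {L0,L2,L5}: {L0} ∩ {L0,L1,L2} ∩ {L0,L1,L2,L5} = {L0}; idom=L0
  L8: preds {L1,L5}: {L0,L1} ∩ {L0,L1,L2,L5} = {L0,L1}; idom=L1
  L9: preds {L2,L8}: {L0,L1,L2} ∩ {L0,L1,L8} = {L0,L1}; idom=L1

Frontier:
  join L2 pred L1: · stop@L1
  join L2 pred L5: L5→L2 stop@L1
  join L6 pred L0: · stop@L0
  join L6 pred L2: L2→L1 stop@L0
  join L6 pred L5: L5→L2→L1 stop@L0
  join L8 pred L1: · stop@L1
  join L8 pred L5: L5→L2 stop@L1
  join L9 pred L2: L2 stop@L1
  join L9 pred L8: L8 stop@L1
  L0: DF=∅
  L1: DF={L6}
  L2: DF={L2,L6,L8,L9}
  L3: DF=∅
  L4: DF=∅
  L5: DF={L2,L6,L8}
  L6: DF=∅
  L7: DF=∅
  L8: DF={L9}
  L9: DF=∅

φ for c: defs {L1,L4,L8,L9}
  DF⁺ = {L6,L9}

Answer: ["L6", "L9"]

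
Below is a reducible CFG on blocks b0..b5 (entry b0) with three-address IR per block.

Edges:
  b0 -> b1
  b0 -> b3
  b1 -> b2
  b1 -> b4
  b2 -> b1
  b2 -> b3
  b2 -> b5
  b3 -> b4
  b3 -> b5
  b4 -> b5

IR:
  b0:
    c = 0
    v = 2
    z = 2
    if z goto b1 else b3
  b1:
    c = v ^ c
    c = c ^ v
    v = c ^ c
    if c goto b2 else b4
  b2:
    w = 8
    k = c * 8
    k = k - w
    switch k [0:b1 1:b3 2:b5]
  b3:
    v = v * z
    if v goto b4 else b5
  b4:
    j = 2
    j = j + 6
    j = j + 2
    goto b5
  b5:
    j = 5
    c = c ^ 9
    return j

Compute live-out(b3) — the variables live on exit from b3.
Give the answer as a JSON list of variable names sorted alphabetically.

Answer: ["c"]

Working:
def/use:
  b0: def={c,v,z} ue=∅
  b1: def={c,v} ue={c,v}
  b2: def={k,w} ue={c}
  b3: def={v} ue={v,z}
  b4: def={j} ue=∅
  b5: def={c,j} ue={c}

Live sets:
  b0: in=∅ out={c,v,z}
  b1: in={c,v,z} out={c,v,z}
  b2: in={c,v,z} out={c,v,z}
  b3: in={c,v,z} out={c}
  b4: in={c} out={c}
  b5: in={c} out=∅

live-out(b3) = ["c"]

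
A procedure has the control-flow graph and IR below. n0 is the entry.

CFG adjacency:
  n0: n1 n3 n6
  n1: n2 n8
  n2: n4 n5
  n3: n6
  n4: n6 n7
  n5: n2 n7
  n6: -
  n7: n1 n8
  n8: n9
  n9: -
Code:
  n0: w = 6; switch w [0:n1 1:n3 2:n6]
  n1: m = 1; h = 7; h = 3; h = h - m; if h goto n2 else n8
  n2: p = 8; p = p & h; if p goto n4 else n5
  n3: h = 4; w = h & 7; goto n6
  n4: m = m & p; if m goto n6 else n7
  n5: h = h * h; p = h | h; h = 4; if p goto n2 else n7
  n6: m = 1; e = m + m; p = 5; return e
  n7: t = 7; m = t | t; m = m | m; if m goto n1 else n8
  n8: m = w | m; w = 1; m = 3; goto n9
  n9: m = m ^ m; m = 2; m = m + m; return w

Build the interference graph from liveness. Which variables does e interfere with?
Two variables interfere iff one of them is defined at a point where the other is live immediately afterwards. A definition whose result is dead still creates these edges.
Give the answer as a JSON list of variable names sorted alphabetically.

Per-block:
  n0 def {w} use ∅
  n1 def {h,m} use ∅
  n2 def {p} use {h}
  n3 def {h,w} use ∅
  n4 def {m} use {m,p}
  n5 def {h,p} use {h}
  n6 def {e,m,p} use ∅
  n7 def {m,t} use ∅
  n8 def {m,w} use {m,w}
  n9 def {m} use {m,w}

Liveness:
  n0: in=∅ out={w}
  n1: in={w} out={h,m,w}
  n2: in={h,m,w} out={h,m,p,w}
  n3: in=∅ out=∅
  n4: in={m,p,w} out={w}
  n5: in={h,m,w} out={h,m,w}
  n6: in=∅ out=∅
  n7: in={w} out={m,w}
  n8: in={m,w} out={m,w}
  n9: in={m,w} out=∅

Interfere edges:
  e: {p}
  h: {m,p,w}
  m: {h,p,w}
  p: {e,h,m,w}
  t: {w}
  w: {h,m,p,t}

N(e) = ["p"]

Answer: ["p"]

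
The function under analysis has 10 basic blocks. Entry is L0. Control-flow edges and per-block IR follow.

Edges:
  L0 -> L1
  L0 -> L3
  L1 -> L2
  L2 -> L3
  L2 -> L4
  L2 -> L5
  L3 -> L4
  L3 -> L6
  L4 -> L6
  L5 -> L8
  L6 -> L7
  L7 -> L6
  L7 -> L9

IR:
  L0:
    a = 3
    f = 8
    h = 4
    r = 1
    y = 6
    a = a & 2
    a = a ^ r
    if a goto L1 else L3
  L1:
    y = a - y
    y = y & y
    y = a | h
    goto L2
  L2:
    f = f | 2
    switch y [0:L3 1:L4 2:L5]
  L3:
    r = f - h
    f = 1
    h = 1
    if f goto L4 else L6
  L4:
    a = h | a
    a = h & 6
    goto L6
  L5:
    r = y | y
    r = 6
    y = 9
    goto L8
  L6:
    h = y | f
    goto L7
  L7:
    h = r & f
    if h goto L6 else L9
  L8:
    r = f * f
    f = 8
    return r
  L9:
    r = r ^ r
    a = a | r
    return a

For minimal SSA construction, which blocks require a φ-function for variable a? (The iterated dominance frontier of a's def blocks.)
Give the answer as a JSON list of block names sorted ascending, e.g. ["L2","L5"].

idom tree: L1←L0 L2←L1 L3←L0 L4←L0 L5←L2 L6←L0 L7←L6 L8←L5 L9←L7
Dom at joins:
  L3: preds {L0,L2}: {L0} ∩ {L0,L1,L2} = {L0}; idom=L0
  L4: preds {L2,L3}: {L0,L1,L2} ∩ {L0,L3} = {L0}; idom=L0
  L6: preds {L3,L4,L7}: {L0,L3} ∩ {L0,L4} ∩ {L0,L6,L7} = {L0}; idom=L0

DF derivation:
  L3←L0: walk · to L0
  L3←L2: walk L2→L1 to L0
  L4←L2: walk L2→L1 to L0
  L4←L3: walk L3 to L0
  L6←L3: walk L3 to L0
  L6←L4: walk L4 to L0
  L6←L7: walk L7→L6 to L0
  DF(L0)=∅
  DF(L1)={L3,L4}
  DF(L2)={L3,L4}
  DF(L3)={L4,L6}
  DF(L4)={L6}
  DF(L5)=∅
  DF(L6)={L6}
  DF(L7)={L6}
  DF(L8)=∅
  DF(L9)=∅

φ for a: defs {L0,L4,L9}
  DF⁺ = {L6}

Answer: ["L6"]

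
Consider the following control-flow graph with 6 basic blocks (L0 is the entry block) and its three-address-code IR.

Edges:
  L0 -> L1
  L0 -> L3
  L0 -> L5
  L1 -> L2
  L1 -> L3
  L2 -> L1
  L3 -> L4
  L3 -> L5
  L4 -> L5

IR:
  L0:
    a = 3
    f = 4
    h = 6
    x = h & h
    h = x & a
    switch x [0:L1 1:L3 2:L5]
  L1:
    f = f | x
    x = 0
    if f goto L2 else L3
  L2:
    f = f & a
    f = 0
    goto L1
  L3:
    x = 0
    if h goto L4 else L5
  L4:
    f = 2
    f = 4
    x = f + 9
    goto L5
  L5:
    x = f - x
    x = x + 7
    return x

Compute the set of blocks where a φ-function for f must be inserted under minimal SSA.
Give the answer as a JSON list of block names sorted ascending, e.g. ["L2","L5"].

Answer: ["L1", "L3", "L5"]

Derivation:
idom tree: L1←L0 L2←L1 L3←L0 L4←L3 L5←L0
Dom at joins:
  L1: preds {L0,L2}: {L0} ∩ {L0,L1,L2} = {L0}; idom=L0
  L3: preds {L0,L1}: {L0} ∩ {L0,L1} = {L0}; idom=L0
  L5: preds {L0,L3,L4}: {L0} ∩ {L0,L3} ∩ {L0,L3,L4} = {L0}; idom=L0

DF derivation:
  L1←L0: walk · to L0
  L1←L2: walk L2→L1 to L0
  L3←L0: walk · to L0
  L3←L1: walk L1 to L0
  L5←L0: walk · to L0
  L5←L3: walk L3 to L0
  L5←L4: walk L4→L3 to L0
  DF(L0)=∅
  DF(L1)={L1,L3}
  DF(L2)={L1}
  DF(L3)={L5}
  DF(L4)={L5}
  DF(L5)=∅

φ for f: defs {L0,L1,L2,L4}
  DF⁺ = {L1,L3,L5}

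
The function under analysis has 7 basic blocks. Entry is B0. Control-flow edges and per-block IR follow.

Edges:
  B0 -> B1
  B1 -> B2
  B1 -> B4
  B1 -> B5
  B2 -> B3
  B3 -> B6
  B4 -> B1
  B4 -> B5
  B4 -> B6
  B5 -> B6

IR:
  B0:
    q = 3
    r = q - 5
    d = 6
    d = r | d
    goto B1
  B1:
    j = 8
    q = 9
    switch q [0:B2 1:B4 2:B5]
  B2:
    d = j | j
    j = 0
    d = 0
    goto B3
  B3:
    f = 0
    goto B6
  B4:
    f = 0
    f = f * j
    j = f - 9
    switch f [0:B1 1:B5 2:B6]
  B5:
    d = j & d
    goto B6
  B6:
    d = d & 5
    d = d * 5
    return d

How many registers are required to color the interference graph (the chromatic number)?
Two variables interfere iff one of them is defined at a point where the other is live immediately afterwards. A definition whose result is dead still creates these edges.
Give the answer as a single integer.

Answer: 3

Analysis:
Block summaries:
  B0 def {d,q,r} use ∅
  B1 def {j,q} use ∅
  B2 def {d,j} use {j}
  B3 def {f} use ∅
  B4 def {f,j} use {j}
  B5 def {d} use {d,j}
  B6 def {d} use {d}

Backward fixpoint:
  B0 li=∅ lo={d}
  B1 li={d} lo={d,j}
  B2 li={j} lo={d}
  B3 li={d} lo={d}
  B4 li={d,j} lo={d,j}
  B5 li={d,j} lo={d}
  B6 li={d} lo=∅

Interfere edges:
  d: {f,j,q,r}
  f: {d,j}
  j: {d,f,q}
  q: {d,j}
  r: {d}

Colouring:
  {d,f,j} pairwise interfere (3-clique) ⇒ χ ≥ 3
  3-colouring: R0={d}  R1={j,r}  R2={f,q}
  χ = 3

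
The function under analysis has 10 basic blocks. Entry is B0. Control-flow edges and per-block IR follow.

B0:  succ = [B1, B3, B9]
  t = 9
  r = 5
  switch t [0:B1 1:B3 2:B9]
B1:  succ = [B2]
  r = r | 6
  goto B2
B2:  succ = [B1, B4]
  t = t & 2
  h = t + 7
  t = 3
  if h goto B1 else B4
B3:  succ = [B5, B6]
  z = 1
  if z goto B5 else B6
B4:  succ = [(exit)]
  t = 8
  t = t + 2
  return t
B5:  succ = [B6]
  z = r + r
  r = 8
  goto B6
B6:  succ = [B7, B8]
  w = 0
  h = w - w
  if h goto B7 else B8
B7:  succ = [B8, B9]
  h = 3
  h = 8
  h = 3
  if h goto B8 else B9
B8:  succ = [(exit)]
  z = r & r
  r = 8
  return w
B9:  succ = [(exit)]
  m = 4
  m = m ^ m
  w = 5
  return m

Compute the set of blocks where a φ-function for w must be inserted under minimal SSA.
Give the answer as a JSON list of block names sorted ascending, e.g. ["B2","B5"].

idom tree: B1←B0 B2←B1 B3←B0 B4←B2 B5←B3 B6←B3 B7←B6 B8←B6 B9←B0
Dom∩ at merges:
  B1: preds {B0,B2}: {B0} ∩ {B0,B1,B2} = {B0}; idom=B0
  B6: preds {B3,B5}: {B0,B3} ∩ {B0,B3,B5} = {B0,B3}; idom=B3
  B8: preds {B6,B7}: {B0,B3,B6} ∩ {B0,B3,B6,B7} = {B0,B3,B6}; idom=B6
  B9: preds {B0,B7}: {B0} ∩ {B0,B3,B6,B7} = {B0}; idom=B0

DF walk-up:
  B1←B0: walk · to B0
  B1←B2: walk B2→B1 to B0
  B6←B3: walk · to B3
  B6←B5: walk B5 to B3
  B8←B6: walk · to B6
  B8←B7: walk B7 to B6
  B9←B0: walk · to B0
  B9←B7: walk B7→B6→B3 to B0
  B0 → ∅
  B1 → {B1}
  B2 → {B1}
  B3 → {B9}
  B4 → ∅
  B5 → {B6}
  B6 → {B9}
  B7 → {B8,B9}
  B8 → ∅
  B9 → ∅

φ for w: defs {B6,B9}
  DF⁺ = {B9}

Answer: ["B9"]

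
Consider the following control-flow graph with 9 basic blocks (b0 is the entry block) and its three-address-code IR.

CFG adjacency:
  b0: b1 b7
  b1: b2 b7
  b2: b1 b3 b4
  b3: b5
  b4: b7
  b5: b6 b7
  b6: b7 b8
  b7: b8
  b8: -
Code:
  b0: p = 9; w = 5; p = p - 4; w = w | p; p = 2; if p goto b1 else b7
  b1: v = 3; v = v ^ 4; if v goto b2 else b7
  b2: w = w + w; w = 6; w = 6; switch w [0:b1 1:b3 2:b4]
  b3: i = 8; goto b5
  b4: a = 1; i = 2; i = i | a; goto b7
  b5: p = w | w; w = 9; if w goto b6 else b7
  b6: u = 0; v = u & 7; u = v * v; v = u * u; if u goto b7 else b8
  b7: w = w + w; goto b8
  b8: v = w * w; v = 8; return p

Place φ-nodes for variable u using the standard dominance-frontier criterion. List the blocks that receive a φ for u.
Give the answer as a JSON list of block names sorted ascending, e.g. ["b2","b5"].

Answer: ["b7", "b8"]

Derivation:
idom tree: b1←b0 b2←b1 b3←b2 b4←b2 b5←b3 b6←b5 b7←b0 b8←b0
Dom at joins:
  b1: preds {b0,b2}: {b0} ∩ {b0,b1,b2} = {b0}; idom=b0
  b7: preds {b0,b1,b4,b5,b6}: {b0} ∩ {b0,b1} ∩ {b0,b1,b2,b4} ∩ {b0,b1,b2,b3,b5} ∩ {b0,b1,b2,b3,b5,b6} = {b0}; idom=b0
  b8: preds {b6,b7}: {b0,b1,b2,b3,b5,b6} ∩ {b0,b7} = {b0}; idom=b0

Frontier:
  join b1 pred b0: · stop@b0
  join b1 pred b2: b2→b1 stop@b0
  join b7 pred b0: · stop@b0
  join b7 pred b1: b1 stop@b0
  join b7 pred b4: b4→b2→b1 stop@b0
  join b7 pred b5: b5→b3→b2→b1 stop@b0
  join b7 pred b6: b6→b5→b3→b2→b1 stop@b0
  join b8 pred b6: b6→b5→b3→b2→b1 stop@b0
  join b8 pred b7: b7 stop@b0
  b0 → ∅
  b1 → {b1,b7,b8}
  b2 → {b1,b7,b8}
  b3 → {b7,b8}
  b4 → {b7}
  b5 → {b7,b8}
  b6 → {b7,b8}
  b7 → {b8}
  b8 → ∅

φ for u: defs {b6}
  DF⁺ = {b7,b8}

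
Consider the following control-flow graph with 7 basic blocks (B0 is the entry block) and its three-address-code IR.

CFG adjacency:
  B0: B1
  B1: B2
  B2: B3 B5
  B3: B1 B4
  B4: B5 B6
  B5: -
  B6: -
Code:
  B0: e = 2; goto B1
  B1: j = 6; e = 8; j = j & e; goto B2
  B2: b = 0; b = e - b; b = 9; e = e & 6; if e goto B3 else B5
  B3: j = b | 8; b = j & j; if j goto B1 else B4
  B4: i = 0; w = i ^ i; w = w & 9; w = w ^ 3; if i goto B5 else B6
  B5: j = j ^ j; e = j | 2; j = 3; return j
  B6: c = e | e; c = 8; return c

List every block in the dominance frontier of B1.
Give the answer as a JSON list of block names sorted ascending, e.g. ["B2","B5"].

idom tree: B1←B0 B2←B1 B3←B2 B4←B3 B5←B2 B6←B4
Dom∩ at merges:
  B1: preds {B0,B3}: {B0} ∩ {B0,B1,B2,B3} = {B0}; idom=B0
  B5: preds {B2,B4}: {B0,B1,B2} ∩ {B0,B1,B2,B3,B4} = {B0,B1,B2}; idom=B2

DF walk-up:
  join B1 pred B0: · stop@B0
  join B1 pred B3: B3→B2→B1 stop@B0
  join B5 pred B2: · stop@B2
  join B5 pred B4: B4→B3 stop@B2
  DF(B0)=∅
  DF(B1)={B1}
  DF(B2)={B1}
  DF(B3)={B1,B5}
  DF(B4)={B5}
  DF(B5)=∅
  DF(B6)=∅

DF(B1) = ["B1"]

Answer: ["B1"]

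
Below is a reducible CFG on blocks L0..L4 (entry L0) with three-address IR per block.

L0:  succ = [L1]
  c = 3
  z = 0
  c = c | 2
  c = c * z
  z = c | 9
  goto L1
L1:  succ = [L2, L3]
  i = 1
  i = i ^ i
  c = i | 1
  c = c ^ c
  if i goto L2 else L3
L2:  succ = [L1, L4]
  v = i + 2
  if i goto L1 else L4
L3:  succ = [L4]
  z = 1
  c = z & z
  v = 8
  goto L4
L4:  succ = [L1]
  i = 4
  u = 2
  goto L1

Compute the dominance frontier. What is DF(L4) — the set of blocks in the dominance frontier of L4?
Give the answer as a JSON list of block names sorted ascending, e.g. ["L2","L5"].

idom tree: L1←L0 L2←L1 L3←L1 L4←L1
Dom at joins:
  L1: preds {L0,L2,L4}: {L0} ∩ {L0,L1,L2} ∩ {L0,L1,L4} = {L0}; idom=L0
  L4: preds {L2,L3}: {L0,L1,L2} ∩ {L0,L1,L3} = {L0,L1}; idom=L1

Frontier:
  join L1 pred L0: · stop@L0
  join L1 pred L2: L2→L1 stop@L0
  join L1 pred L4: L4→L1 stop@L0
  join L4 pred L2: L2 stop@L1
  join L4 pred L3: L3 stop@L1
  L0: DF=∅
  L1: DF={L1}
  L2: DF={L1,L4}
  L3: DF={L4}
  L4: DF={L1}

DF(L4) = ["L1"]

Answer: ["L1"]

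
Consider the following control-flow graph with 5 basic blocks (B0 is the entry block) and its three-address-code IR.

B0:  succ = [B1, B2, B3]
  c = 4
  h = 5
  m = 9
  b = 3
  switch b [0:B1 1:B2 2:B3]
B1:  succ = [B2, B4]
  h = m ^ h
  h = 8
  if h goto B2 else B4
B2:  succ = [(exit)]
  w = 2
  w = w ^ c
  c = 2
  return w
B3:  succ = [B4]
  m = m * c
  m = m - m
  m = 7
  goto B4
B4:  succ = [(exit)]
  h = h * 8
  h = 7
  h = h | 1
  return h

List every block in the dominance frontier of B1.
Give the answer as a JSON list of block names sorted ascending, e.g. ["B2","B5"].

Answer: ["B2", "B4"]

Derivation:
idom tree: B1←B0 B2←B0 B3←B0 B4←B0
Join-block Dom:
  B2: preds {B0,B1}: {B0} ∩ {B0,B1} = {B0}; idom=B0
  B4: preds {B1,B3}: {B0,B1} ∩ {B0,B3} = {B0}; idom=B0

Frontier:
  B2←B0: walk · to B0
  B2←B1: walk B1 to B0
  B4←B1: walk B1 to B0
  B4←B3: walk B3 to B0
  B0 → ∅
  B1 → {B2,B4}
  B2 → ∅
  B3 → {B4}
  B4 → ∅

DF(B1) = ["B2", "B4"]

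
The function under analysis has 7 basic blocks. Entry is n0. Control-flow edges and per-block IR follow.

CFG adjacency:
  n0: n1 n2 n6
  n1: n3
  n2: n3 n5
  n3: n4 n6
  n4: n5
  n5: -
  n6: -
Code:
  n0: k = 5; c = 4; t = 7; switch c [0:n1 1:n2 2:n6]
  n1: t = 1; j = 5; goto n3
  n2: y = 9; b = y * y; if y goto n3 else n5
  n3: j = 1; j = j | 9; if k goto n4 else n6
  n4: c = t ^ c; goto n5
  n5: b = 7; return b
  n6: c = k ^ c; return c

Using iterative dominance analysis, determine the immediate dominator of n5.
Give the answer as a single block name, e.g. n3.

Answer: n0

Analysis:
idom tree: n1←n0 n2←n0 n3←n0 n4←n3 n5←n0 n6←n0
Dom∩ at merges:
  n3: preds {n1,n2}: {n0,n1} ∩ {n0,n2} = {n0}; idom=n0
  n5: preds {n2,n4}: {n0,n2} ∩ {n0,n3,n4} = {n0}; idom=n0
  n6: preds {n0,n3}: {n0} ∩ {n0,n3} = {n0}; idom=n0

idom(n5) = n0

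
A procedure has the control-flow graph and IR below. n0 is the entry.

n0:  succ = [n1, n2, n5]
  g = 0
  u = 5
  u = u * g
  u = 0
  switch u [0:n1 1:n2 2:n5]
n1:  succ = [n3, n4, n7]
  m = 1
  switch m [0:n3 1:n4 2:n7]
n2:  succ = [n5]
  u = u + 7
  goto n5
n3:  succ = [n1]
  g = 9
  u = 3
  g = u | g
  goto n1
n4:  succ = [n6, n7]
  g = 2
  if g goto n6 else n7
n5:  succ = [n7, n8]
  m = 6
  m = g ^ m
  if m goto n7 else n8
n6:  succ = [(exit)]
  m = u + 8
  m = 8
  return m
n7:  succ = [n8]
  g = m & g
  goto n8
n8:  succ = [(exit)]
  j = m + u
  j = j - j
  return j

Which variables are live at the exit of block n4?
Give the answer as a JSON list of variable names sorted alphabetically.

Answer: ["g", "m", "u"]

Analysis:
Per-block:
  n0: {g,u} / ∅
  n1: {m} / ∅
  n2: {u} / {u}
  n3: {g,u} / ∅
  n4: {g} / ∅
  n5: {m} / {g}
  n6: {m} / {u}
  n7: {g} / {g,m}
  n8: {j} / {m,u}

Liveness:
  n0: in=∅ out={g,u}
  n1: in={g,u} out={g,m,u}
  n2: in={g,u} out={g,u}
  n3: in=∅ out={g,u}
  n4: in={m,u} out={g,m,u}
  n5: in={g,u} out={g,m,u}
  n6: in={u} out=∅
  n7: in={g,m,u} out={m,u}
  n8: in={m,u} out=∅

live-out(n4) = ["g", "m", "u"]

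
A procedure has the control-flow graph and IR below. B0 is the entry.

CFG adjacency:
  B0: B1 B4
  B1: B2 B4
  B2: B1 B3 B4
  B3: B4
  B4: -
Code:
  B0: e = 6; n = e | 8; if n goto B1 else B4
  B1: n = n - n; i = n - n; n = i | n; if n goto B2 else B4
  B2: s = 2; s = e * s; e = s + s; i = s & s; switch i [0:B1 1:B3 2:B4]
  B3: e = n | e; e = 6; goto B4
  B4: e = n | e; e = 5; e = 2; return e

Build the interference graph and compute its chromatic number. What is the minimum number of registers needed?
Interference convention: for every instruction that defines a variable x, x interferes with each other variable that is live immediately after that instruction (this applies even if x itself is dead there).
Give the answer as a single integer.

def/use:
  B0: {e,n} / ∅
  B1: {i,n} / {n}
  B2: {e,i,s} / {e}
  B3: {e} / {e,n}
  B4: {e} / {e,n}

Backward fixpoint:
  B0: in=∅ out={e,n}
  B1: in={e,n} out={e,n}
  B2: in={e,n} out={e,n}
  B3: in={e,n} out={e,n}
  B4: in={e,n} out=∅

Interference:
  e↔{i,n,s}
  i↔{e,n}
  n↔{e,i,s}
  s↔{e,n}

Registers:
  lower bound: {e,i,n} mutually conflict ⇒ χ ≥ 3
  3-colouring: c0={e}  c1={n}  c2={i,s}
  χ = 3

Answer: 3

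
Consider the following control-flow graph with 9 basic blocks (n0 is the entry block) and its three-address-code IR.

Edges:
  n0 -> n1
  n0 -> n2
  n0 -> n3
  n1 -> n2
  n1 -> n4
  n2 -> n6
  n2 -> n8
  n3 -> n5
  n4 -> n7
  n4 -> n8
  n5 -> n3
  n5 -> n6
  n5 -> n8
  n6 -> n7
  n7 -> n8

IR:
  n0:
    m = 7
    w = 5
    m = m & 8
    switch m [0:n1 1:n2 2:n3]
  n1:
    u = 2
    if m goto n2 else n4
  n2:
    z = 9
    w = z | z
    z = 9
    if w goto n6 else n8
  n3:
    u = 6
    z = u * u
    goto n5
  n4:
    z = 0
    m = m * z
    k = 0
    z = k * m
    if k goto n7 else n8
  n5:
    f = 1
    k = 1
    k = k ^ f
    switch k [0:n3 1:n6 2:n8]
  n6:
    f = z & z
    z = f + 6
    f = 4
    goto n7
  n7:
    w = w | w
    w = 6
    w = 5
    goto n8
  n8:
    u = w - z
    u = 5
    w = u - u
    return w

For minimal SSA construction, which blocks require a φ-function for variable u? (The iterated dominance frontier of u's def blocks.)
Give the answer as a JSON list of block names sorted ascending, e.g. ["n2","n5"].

Answer: ["n2", "n3", "n6", "n7", "n8"]

Derivation:
idom tree: n1←n0 n2←n0 n3←n0 n4←n1 n5←n3 n6←n0 n7←n0 n8←n0
Join-block Dom:
  n2: preds {n0,n1}: {n0} ∩ {n0,n1} = {n0}; idom=n0
  n3: preds {n0,n5}: {n0} ∩ {n0,n3,n5} = {n0}; idom=n0
  n6: preds {n2,n5}: {n0,n2} ∩ {n0,n3,n5} = {n0}; idom=n0
  n7: preds {n4,n6}: {n0,n1,n4} ∩ {n0,n6} = {n0}; idom=n0
  n8: preds {n2,n4,n5,n7}: {n0,n2} ∩ {n0,n1,n4} ∩ {n0,n3,n5} ∩ {n0,n7} = {n0}; idom=n0

DF walk-up:
  join n2 pred n0: · stop@n0
  join n2 pred n1: n1 stop@n0
  join n3 pred n0: · stop@n0
  join n3 pred n5: n5→n3 stop@n0
  join n6 pred n2: n2 stop@n0
  join n6 pred n5: n5→n3 stop@n0
  join n7 pred n4: n4→n1 stop@n0
  join n7 pred n6: n6 stop@n0
  join n8 pred n2: n2 stop@n0
  join n8 pred n4: n4→n1 stop@n0
  join n8 pred n5: n5→n3 stop@n0
  join n8 pred n7: n7 stop@n0
  n0: DF=∅
  n1: DF={n2,n7,n8}
  n2: DF={n6,n8}
  n3: DF={n3,n6,n8}
  n4: DF={n7,n8}
  n5: DF={n3,n6,n8}
  n6: DF={n7}
  n7: DF={n8}
  n8: DF=∅

φ for u: defs {n1,n3,n8}
  DF⁺ = {n2,n3,n6,n7,n8}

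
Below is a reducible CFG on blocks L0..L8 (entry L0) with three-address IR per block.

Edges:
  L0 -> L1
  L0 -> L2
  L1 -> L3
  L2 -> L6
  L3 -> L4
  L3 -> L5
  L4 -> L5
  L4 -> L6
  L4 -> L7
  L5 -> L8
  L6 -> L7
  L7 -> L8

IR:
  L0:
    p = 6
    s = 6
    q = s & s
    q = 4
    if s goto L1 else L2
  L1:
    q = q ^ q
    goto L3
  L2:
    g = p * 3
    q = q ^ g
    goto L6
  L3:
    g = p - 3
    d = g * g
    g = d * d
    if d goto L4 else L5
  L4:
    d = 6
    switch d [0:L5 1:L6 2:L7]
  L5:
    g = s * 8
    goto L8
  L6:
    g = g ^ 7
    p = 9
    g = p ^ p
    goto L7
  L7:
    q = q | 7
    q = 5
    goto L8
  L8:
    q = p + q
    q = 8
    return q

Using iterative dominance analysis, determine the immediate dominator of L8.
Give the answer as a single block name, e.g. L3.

Answer: L0

Derivation:
idom tree: L1←L0 L2←L0 L3←L1 L4←L3 L5←L3 L6←L0 L7←L0 L8←L0
Dom∩ at merges:
  L5: preds {L3,L4}: {L0,L1,L3} ∩ {L0,L1,L3,L4} = {L0,L1,L3}; idom=L3
  L6: preds {L2,L4}: {L0,L2} ∩ {L0,L1,L3,L4} = {L0}; idom=L0
  L7: preds {L4,L6}: {L0,L1,L3,L4} ∩ {L0,L6} = {L0}; idom=L0
  L8: preds {L5,L7}: {L0,L1,L3,L5} ∩ {L0,L7} = {L0}; idom=L0

idom(L8) = L0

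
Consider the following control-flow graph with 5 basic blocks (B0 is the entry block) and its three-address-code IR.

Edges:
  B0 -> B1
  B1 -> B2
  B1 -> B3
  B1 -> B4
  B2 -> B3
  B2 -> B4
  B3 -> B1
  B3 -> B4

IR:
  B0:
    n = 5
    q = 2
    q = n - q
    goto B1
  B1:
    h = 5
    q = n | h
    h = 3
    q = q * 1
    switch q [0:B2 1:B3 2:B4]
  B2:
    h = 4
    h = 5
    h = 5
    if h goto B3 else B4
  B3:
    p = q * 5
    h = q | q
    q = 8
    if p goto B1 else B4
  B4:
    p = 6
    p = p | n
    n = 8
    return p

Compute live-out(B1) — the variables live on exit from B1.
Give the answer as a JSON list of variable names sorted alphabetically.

Per-block:
  B0: {n,q} / ∅
  B1: {h,q} / {n}
  B2: {h} / ∅
  B3: {h,p,q} / {q}
  B4: {n,p} / {n}

Live sets:
  B0 li=∅ lo={n}
  B1 li={n} lo={n,q}
  B2 li={n,q} lo={n,q}
  B3 li={n,q} lo={n}
  B4 li={n} lo=∅

live-out(B1) = ["n", "q"]

Answer: ["n", "q"]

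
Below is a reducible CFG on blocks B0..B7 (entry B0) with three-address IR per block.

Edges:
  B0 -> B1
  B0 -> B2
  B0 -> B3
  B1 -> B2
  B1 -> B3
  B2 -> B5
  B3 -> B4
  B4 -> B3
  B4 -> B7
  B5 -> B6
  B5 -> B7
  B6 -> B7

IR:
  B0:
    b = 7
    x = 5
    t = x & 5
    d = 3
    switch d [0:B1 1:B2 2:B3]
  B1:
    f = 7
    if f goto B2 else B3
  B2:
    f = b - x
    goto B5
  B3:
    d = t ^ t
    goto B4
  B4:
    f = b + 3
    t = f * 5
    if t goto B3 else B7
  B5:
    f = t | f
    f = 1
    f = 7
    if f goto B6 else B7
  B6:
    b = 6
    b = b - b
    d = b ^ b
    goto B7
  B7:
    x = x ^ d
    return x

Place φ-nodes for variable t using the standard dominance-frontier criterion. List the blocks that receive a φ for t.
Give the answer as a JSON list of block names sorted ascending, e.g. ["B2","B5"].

Answer: ["B3", "B7"]

Derivation:
idom tree: B1←B0 B2←B0 B3←B0 B4←B3 B5←B2 B6←B5 B7←B0
Dom∩ at merges:
  B2: preds {B0,B1}: {B0} ∩ {B0,B1} = {B0}; idom=B0
  B3: preds {B0,B1,B4}: {B0} ∩ {B0,B1} ∩ {B0,B3,B4} = {B0}; idom=B0
  B7: preds {B4,B5,B6}: {B0,B3,B4} ∩ {B0,B2,B5} ∩ {B0,B2,B5,B6} = {B0}; idom=B0

DF walk-up:
  B2←B0: walk · to B0
  B2←B1: walk B1 to B0
  B3←B0: walk · to B0
  B3←B1: walk B1 to B0
  B3←B4: walk B4→B3 to B0
  B7←B4: walk B4→B3 to B0
  B7←B5: walk B5→B2 to B0
  B7←B6: walk B6→B5→B2 to B0
  B0 → ∅
  B1 → {B2,B3}
  B2 → {B7}
  B3 → {B3,B7}
  B4 → {B3,B7}
  B5 → {B7}
  B6 → {B7}
  B7 → ∅

φ for t: defs {B0,B4}
  DF⁺ = {B3,B7}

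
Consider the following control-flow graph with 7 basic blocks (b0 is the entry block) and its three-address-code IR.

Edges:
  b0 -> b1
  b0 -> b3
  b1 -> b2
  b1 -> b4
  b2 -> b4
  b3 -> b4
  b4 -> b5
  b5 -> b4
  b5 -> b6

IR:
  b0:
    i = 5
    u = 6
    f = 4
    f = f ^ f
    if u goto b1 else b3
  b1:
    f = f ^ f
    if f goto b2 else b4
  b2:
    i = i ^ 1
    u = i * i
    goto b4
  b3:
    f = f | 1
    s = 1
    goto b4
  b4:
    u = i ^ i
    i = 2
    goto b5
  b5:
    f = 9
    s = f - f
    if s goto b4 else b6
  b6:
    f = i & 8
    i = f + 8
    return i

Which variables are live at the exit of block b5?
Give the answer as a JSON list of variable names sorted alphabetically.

Answer: ["i"]

Derivation:
Per-block:
  b0: def={f,i,u} ue=∅
  b1: def={f} ue={f}
  b2: def={i,u} ue={i}
  b3: def={f,s} ue={f}
  b4: def={i,u} ue={i}
  b5: def={f,s} ue=∅
  b6: def={f,i} ue={i}

Liveness:
  b0 li=∅ lo={f,i}
  b1 li={f,i} lo={i}
  b2 li={i} lo={i}
  b3 li={f,i} lo={i}
  b4 li={i} lo={i}
  b5 li={i} lo={i}
  b6 li={i} lo=∅

live-out(b5) = ["i"]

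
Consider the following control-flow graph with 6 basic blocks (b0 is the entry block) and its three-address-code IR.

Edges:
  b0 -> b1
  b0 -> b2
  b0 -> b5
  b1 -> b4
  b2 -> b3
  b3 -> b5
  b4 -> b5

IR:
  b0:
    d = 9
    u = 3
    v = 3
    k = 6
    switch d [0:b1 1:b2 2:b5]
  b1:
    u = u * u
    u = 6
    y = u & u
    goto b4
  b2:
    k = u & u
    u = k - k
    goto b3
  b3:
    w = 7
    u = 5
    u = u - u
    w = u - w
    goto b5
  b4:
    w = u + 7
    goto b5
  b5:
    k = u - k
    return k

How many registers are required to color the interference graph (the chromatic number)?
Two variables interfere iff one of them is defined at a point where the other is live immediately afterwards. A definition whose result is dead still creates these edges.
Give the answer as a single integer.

Block summaries:
  b0: def={d,k,u,v} ue=∅
  b1: def={u,y} ue={u}
  b2: def={k,u} ue={u}
  b3: def={u,w} ue=∅
  b4: def={w} ue={u}
  b5: def={k} ue={k,u}

Liveness:
  live b0: ∅→{k,u}
  live b1: {k,u}→{k,u}
  live b2: {u}→{k}
  live b3: {k}→{k,u}
  live b4: {k,u}→{k,u}
  live b5: {k,u}→∅

Conflict graph:
  d — {k,u,v}
  k — {d,u,w,y}
  u — {d,k,v,w,y}
  v — {d,u}
  w — {k,u}
  y — {k,u}

Colouring:
  {d,k,u} pairwise interfere (3-clique) ⇒ χ ≥ 3
  3-colouring: R0={u}  R1={k,v}  R2={d,w,y}
  χ = 3

Answer: 3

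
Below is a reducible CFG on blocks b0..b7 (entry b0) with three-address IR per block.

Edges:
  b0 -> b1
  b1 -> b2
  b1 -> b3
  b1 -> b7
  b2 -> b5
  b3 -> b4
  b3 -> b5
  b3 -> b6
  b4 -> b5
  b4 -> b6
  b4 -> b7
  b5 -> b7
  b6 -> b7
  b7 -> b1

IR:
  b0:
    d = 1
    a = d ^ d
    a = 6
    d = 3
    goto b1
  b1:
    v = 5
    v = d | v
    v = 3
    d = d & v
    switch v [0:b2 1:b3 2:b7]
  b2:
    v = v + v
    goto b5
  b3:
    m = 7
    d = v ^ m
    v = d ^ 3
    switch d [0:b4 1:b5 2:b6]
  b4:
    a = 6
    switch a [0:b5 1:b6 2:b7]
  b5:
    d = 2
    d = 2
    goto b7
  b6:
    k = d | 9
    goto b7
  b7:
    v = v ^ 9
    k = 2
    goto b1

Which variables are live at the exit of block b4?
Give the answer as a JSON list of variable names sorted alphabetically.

def/use:
  b0: def={a,d} ue=∅
  b1: def={d,v} ue={d}
  b2: def={v} ue={v}
  b3: def={d,m,v} ue={v}
  b4: def={a} ue=∅
  b5: def={d} ue=∅
  b6: def={k} ue={d}
  b7: def={k,v} ue={v}

Liveness:
  live b0: ∅→{d}
  live b1: {d}→{d,v}
  live b2: {v}→{v}
  live b3: {v}→{d,v}
  live b4: {d,v}→{d,v}
  live b5: {v}→{d,v}
  live b6: {d,v}→{d,v}
  live b7: {d,v}→{d}

live-out(b4) = ["d", "v"]

Answer: ["d", "v"]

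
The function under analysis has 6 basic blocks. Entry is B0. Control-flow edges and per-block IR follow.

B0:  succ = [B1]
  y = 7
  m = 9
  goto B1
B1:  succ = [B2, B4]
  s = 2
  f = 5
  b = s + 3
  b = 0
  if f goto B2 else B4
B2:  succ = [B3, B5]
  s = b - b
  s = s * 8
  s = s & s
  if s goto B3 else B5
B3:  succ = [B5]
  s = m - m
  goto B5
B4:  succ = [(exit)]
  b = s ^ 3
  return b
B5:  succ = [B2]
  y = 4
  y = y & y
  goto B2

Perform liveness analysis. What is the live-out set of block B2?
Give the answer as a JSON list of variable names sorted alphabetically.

Answer: ["b", "m"]

Analysis:
Block summaries:
  B0: {m,y} / ∅
  B1: {b,f,s} / ∅
  B2: {s} / {b}
  B3: {s} / {m}
  B4: {b} / {s}
  B5: {y} / ∅

Backward fixpoint:
  live B0: ∅→{m}
  live B1: {m}→{b,m,s}
  live B2: {b,m}→{b,m}
  live B3: {b,m}→{b,m}
  live B4: {s}→∅
  live B5: {b,m}→{b,m}

live-out(B2) = ["b", "m"]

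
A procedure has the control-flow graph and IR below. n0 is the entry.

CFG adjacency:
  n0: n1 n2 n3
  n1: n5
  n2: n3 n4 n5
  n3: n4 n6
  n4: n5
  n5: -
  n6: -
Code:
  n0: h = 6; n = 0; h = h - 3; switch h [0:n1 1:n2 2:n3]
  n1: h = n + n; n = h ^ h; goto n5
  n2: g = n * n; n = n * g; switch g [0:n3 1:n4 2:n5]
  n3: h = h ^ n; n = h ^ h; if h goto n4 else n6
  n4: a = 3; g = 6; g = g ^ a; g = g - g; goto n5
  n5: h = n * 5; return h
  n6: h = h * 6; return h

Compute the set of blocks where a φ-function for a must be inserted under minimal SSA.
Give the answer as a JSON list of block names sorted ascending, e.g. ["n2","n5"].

idom tree: n1←n0 n2←n0 n3←n0 n4←n0 n5←n0 n6←n3
Dom at joins:
  n3: preds {n0,n2}: {n0} ∩ {n0,n2} = {n0}; idom=n0
  n4: preds {n2,n3}: {n0,n2} ∩ {n0,n3} = {n0}; idom=n0
  n5: preds {n1,n2,n4}: {n0,n1} ∩ {n0,n2} ∩ {n0,n4} = {n0}; idom=n0

DF walk-up:
  n3←n0: walk · to n0
  n3←n2: walk n2 to n0
  n4←n2: walk n2 to n0
  n4←n3: walk n3 to n0
  n5←n1: walk n1 to n0
  n5←n2: walk n2 to n0
  n5←n4: walk n4 to n0
  n0 → ∅
  n1 → {n5}
  n2 → {n3,n4,n5}
  n3 → {n4}
  n4 → {n5}
  n5 → ∅
  n6 → ∅

φ for a: defs {n4}
  DF⁺ = {n5}

Answer: ["n5"]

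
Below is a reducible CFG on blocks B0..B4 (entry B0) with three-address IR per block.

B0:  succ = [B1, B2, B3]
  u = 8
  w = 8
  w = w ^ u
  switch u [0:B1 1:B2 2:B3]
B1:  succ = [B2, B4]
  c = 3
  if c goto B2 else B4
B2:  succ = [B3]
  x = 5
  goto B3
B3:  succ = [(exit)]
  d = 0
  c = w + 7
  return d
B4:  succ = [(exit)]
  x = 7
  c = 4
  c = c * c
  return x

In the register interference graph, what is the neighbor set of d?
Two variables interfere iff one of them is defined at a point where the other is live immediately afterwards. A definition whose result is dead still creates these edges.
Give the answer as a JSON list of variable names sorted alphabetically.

def/use:
  B0 def {u,w} use ∅
  B1 def {c} use ∅
  B2 def {x} use ∅
  B3 def {c,d} use {w}
  B4 def {c,x} use ∅

Live sets:
  B0 li=∅ lo={w}
  B1 li={w} lo={w}
  B2 li={w} lo={w}
  B3 li={w} lo=∅
  B4 li=∅ lo=∅

Interfere edges:
  c: {d,w,x}
  d: {c,w}
  u: {w}
  w: {c,d,u,x}
  x: {c,w}

N(d) = ["c", "w"]

Answer: ["c", "w"]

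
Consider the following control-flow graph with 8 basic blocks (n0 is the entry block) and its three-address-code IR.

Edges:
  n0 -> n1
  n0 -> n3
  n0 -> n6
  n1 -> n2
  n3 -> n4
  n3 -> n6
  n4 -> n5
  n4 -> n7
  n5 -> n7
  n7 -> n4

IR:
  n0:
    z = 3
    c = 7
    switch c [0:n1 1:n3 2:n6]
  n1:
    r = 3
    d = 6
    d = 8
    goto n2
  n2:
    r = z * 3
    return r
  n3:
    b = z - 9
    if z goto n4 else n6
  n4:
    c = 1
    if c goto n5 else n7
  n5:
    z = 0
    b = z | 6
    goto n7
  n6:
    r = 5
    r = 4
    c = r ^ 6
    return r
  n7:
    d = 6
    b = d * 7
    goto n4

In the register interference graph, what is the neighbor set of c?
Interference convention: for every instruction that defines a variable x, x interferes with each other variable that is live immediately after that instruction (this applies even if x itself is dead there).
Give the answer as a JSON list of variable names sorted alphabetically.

def/use:
  n0: {c,z} / ∅
  n1: {d,r} / ∅
  n2: {r} / {z}
  n3: {b} / {z}
  n4: {c} / ∅
  n5: {b,z} / ∅
  n6: {c,r} / ∅
  n7: {b,d} / ∅

Backward fixpoint:
  n0: in=∅ out={z}
  n1: in={z} out={z}
  n2: in={z} out=∅
  n3: in={z} out=∅
  n4: in=∅ out=∅
  n5: in=∅ out=∅
  n6: in=∅ out=∅
  n7: in=∅ out=∅

Interfere edges:
  b: {z}
  c: {r,z}
  d: {z}
  r: {c,z}
  z: {b,c,d,r}

N(c) = ["r", "z"]

Answer: ["r", "z"]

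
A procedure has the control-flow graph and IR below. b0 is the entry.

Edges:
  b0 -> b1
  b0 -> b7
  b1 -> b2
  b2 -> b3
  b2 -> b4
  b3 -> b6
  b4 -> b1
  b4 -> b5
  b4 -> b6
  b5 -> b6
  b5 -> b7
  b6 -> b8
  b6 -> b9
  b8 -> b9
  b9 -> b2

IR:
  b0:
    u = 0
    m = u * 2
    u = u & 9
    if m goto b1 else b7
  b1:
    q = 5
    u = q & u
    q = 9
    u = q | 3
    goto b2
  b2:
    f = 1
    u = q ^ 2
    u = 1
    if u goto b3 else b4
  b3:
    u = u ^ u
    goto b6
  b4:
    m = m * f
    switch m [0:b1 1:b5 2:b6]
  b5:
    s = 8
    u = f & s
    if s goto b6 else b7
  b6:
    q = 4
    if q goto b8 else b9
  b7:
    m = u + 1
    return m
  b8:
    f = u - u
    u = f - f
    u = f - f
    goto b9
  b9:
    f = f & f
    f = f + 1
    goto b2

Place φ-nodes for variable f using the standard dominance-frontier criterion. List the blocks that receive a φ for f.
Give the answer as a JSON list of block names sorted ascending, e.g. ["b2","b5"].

Answer: ["b1", "b2", "b7", "b9"]

Working:
idom tree: b1←b0 b2←b1 b3←b2 b4←b2 b5←b4 b6←b2 b7←b0 b8←b6 b9←b6
Dom at joins:
  b1: preds {b0,b4}: {b0} ∩ {b0,b1,b2,b4} = {b0}; idom=b0
  b2: preds {b1,b9}: {b0,b1} ∩ {b0,b1,b2,b6,b9} = {b0,b1}; idom=b1
  b6: preds {b3,b4,b5}: {b0,b1,b2,b3} ∩ {b0,b1,b2,b4} ∩ {b0,b1,b2,b4,b5} = {b0,b1,b2}; idom=b2
  b7: preds {b0,b5}: {b0} ∩ {b0,b1,b2,b4,b5} = {b0}; idom=b0
  b9: preds {b6,b8}: {b0,b1,b2,b6} ∩ {b0,b1,b2,b6,b8} = {b0,b1,b2,b6}; idom=b6

DF derivation:
  b1←b0: walk · to b0
  b1←b4: walk b4→b2→b1 to b0
  b2←b1: walk · to b1
  b2←b9: walk b9→b6→b2 to b1
  b6←b3: walk b3 to b2
  b6←b4: walk b4 to b2
  b6←b5: walk b5→b4 to b2
  b7←b0: walk · to b0
  b7←b5: walk b5→b4→b2→b1 to b0
  b9←b6: walk · to b6
  b9←b8: walk b8 to b6
  b0 → ∅
  b1 → {b1,b7}
  b2 → {b1,b2,b7}
  b3 → {b6}
  b4 → {b1,b6,b7}
  b5 → {b6,b7}
  b6 → {b2}
  b7 → ∅
  b8 → {b9}
  b9 → {b2}

φ for f: defs {b2,b8,b9}
  DF⁺ = {b1,b2,b7,b9}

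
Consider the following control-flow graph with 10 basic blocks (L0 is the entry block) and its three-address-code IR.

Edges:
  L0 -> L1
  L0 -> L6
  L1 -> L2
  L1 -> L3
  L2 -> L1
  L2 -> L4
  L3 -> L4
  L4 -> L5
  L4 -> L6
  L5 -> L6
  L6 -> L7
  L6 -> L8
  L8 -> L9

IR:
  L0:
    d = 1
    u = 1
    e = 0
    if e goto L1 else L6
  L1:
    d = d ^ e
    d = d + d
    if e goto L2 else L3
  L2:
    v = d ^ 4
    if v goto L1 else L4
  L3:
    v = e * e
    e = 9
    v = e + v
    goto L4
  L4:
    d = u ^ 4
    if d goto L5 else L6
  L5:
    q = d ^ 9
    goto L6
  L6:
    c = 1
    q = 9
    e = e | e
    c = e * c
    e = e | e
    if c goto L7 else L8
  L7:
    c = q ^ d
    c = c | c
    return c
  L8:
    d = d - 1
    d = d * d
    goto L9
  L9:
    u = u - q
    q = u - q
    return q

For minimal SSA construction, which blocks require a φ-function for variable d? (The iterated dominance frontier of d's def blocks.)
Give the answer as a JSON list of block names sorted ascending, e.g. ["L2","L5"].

idom tree: L1←L0 L2←L1 L3←L1 L4←L1 L5←L4 L6←L0 L7←L6 L8←L6 L9←L8
Join-block Dom:
  L1: preds {L0,L2}: {L0} ∩ {L0,L1,L2} = {L0}; idom=L0
  L4: preds {L2,L3}: {L0,L1,L2} ∩ {L0,L1,L3} = {L0,L1}; idom=L1
  L6: preds {L0,L4,L5}: {L0} ∩ {L0,L1,L4} ∩ {L0,L1,L4,L5} = {L0}; idom=L0

DF walk-up:
  join L1 pred L0: · stop@L0
  join L1 pred L2: L2→L1 stop@L0
  join L4 pred L2: L2 stop@L1
  join L4 pred L3: L3 stop@L1
  join L6 pred L0: · stop@L0
  join L6 pred L4: L4→L1 stop@L0
  join L6 pred L5: L5→L4→L1 stop@L0
  L0 → ∅
  L1 → {L1,L6}
  L2 → {L1,L4}
  L3 → {L4}
  L4 → {L6}
  L5 → {L6}
  L6 → ∅
  L7 → ∅
  L8 → ∅
  L9 → ∅

φ for d: defs {L0,L1,L4,L8}
  DF⁺ = {L1,L6}

Answer: ["L1", "L6"]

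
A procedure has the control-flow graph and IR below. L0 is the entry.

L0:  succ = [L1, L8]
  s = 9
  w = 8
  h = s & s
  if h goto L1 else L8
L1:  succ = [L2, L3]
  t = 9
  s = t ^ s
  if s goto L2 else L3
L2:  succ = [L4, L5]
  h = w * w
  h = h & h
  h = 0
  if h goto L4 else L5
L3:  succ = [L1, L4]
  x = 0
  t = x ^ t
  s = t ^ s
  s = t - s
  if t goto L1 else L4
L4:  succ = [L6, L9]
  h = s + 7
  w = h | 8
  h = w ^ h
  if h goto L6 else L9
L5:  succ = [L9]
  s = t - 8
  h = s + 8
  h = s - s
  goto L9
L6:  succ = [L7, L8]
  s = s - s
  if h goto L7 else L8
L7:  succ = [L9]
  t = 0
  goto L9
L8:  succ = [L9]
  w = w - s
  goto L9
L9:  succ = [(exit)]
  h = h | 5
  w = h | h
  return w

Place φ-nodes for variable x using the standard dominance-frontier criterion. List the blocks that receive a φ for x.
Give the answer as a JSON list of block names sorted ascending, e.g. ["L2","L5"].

idom tree: L1←L0 L2←L1 L3←L1 L4←L1 L5←L2 L6←L4 L7←L6 L8←L0 L9←L0
Dom at joins:
  L1: preds {L0,L3}: {L0} ∩ {L0,L1,L3} = {L0}; idom=L0
  L4: preds {L2,L3}: {L0,L1,L2} ∩ {L0,L1,L3} = {L0,L1}; idom=L1
  L8: preds {L0,L6}: {L0} ∩ {L0,L1,L4,L6} = {L0}; idom=L0
  L9: preds {L4,L5,L7,L8}: {L0,L1,L4} ∩ {L0,L1,L2,L5} ∩ {L0,L1,L4,L6,L7} ∩ {L0,L8} = {L0}; idom=L0

DF derivation:
  join L1 pred L0: · stop@L0
  join L1 pred L3: L3→L1 stop@L0
  join L4 pred L2: L2 stop@L1
  join L4 pred L3: L3 stop@L1
  join L8 pred L0: · stop@L0
  join L8 pred L6: L6→L4→L1 stop@L0
  join L9 pred L4: L4→L1 stop@L0
  join L9 pred L5: L5→L2→L1 stop@L0
  join L9 pred L7: L7→L6→L4→L1 stop@L0
  join L9 pred L8: L8 stop@L0
  L0 → ∅
  L1 → {L1,L8,L9}
  L2 → {L4,L9}
  L3 → {L1,L4}
  L4 → {L8,L9}
  L5 → {L9}
  L6 → {L8,L9}
  L7 → {L9}
  L8 → {L9}
  L9 → ∅

φ for x: defs {L3}
  DF⁺ = {L1,L4,L8,L9}

Answer: ["L1", "L4", "L8", "L9"]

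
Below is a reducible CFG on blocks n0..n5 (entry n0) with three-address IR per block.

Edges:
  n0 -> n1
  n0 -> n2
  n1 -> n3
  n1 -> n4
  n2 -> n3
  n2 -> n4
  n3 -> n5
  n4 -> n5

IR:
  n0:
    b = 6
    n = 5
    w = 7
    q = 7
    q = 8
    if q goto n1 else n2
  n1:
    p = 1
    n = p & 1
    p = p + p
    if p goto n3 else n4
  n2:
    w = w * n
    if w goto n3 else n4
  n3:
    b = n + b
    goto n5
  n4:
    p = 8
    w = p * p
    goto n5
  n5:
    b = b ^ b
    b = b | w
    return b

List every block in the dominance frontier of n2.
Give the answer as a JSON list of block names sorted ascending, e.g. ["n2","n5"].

Answer: ["n3", "n4"]

Analysis:
idom tree: n1←n0 n2←n0 n3←n0 n4←n0 n5←n0
Dom∩ at merges:
  n3: preds {n1,n2}: {n0,n1} ∩ {n0,n2} = {n0}; idom=n0
  n4: preds {n1,n2}: {n0,n1} ∩ {n0,n2} = {n0}; idom=n0
  n5: preds {n3,n4}: {n0,n3} ∩ {n0,n4} = {n0}; idom=n0

Frontier:
  n3←n1: walk n1 to n0
  n3←n2: walk n2 to n0
  n4←n1: walk n1 to n0
  n4←n2: walk n2 to n0
  n5←n3: walk n3 to n0
  n5←n4: walk n4 to n0
  DF(n0)=∅
  DF(n1)={n3,n4}
  DF(n2)={n3,n4}
  DF(n3)={n5}
  DF(n4)={n5}
  DF(n5)=∅

DF(n2) = ["n3", "n4"]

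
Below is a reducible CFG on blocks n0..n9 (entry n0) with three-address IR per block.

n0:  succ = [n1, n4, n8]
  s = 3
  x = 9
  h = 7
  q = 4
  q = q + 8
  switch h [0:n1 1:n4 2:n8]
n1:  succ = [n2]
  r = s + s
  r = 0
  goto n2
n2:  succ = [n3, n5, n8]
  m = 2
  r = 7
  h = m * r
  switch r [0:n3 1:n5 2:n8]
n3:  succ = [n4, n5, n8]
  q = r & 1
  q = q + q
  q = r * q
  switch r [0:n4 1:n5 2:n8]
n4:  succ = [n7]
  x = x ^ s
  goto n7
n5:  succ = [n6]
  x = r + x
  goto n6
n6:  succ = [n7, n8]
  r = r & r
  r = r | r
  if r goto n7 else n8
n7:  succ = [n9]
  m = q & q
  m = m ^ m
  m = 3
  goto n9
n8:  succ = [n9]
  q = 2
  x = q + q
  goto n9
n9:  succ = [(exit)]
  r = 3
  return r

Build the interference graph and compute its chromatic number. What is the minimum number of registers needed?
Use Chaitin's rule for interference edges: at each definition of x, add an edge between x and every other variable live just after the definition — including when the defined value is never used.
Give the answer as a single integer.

def/use:
  n0: def={h,q,s,x} ue=∅
  n1: def={r} ue={s}
  n2: def={h,m,r} ue=∅
  n3: def={q} ue={r}
  n4: def={x} ue={s,x}
  n5: def={x} ue={r,x}
  n6: def={r} ue={r}
  n7: def={m} ue={q}
  n8: def={q,x} ue=∅
  n9: def={r} ue=∅

Live sets:
  n0 li=∅ lo={q,s,x}
  n1 li={q,s,x} lo={q,s,x}
  n2 li={q,s,x} lo={q,r,s,x}
  n3 li={r,s,x} lo={q,r,s,x}
  n4 li={q,s,x} lo={q}
  n5 li={q,r,x} lo={q,r}
  n6 li={q,r} lo={q}
  n7 li={q} lo=∅
  n8 li=∅ lo=∅
  n9 li=∅ lo=∅

Interfere edges:
  h — {q,r,s,x}
  m — {q,r,s,x}
  q — {h,m,r,s,x}
  r — {h,m,q,s,x}
  s — {h,m,q,r,x}
  x — {h,m,q,r,s}

Registers:
  {h,q,r,s,x} pairwise interfere (5-clique) ⇒ χ ≥ 5
  5-colouring: c0={q}  c1={r}  c2={s}  c3={x}  c4={h,m}
  χ = 5

Answer: 5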